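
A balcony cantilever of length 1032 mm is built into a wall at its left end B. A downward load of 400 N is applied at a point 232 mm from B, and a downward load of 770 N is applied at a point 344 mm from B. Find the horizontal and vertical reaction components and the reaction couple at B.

ΣF_x = 0: B_x = 0.
ΣF_y = 0: B_y − 400 − 770 = 0 → B_y = 1170 N.
ΣM about B: M_B − 400·232 − 770·344 = 0 → M_B = 357700 N·mm.

B_x = 0, B_y = 1170 N, M_B = 357700 N·mm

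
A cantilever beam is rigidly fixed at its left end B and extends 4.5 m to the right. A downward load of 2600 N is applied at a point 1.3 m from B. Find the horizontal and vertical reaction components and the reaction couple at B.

ΣF_x = 0: B_x = 0.
ΣF_y = 0: B_y − 2600 = 0 → B_y = 2600 N.
ΣM about B: M_B − 2600·1.3 = 0 → M_B = 3380 N·m.

B_x = 0, B_y = 2600 N, M_B = 3380 N·m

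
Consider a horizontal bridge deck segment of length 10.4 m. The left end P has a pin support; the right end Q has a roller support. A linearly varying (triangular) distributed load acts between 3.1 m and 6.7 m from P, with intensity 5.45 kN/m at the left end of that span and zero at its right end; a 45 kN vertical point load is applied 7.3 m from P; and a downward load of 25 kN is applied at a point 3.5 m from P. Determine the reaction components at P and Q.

Resultant of the triangular load: ½ × 5.45 × 3.6 = 9.81 kN, acting at 4.3 m from P (one-third of the span from the peak).
Moments about P: Q_y·10.4 − (½·5.45·3.6)·4.3 − 45·7.3 − 25·3.5 = 0 → Q_y = 458.183/10.4 = 44.0561 ≈ 44.06 kN.
ΣF_y = 0: P_y + 44.0561 − ½·5.45·3.6 − 45 − 25 = 0 → P_y = 35.75 kN.
ΣF_x = 0: no horizontal applied forces, so P_x = 0.

P_x = 0, P_y = 35.75 kN, Q_y = 44.06 kN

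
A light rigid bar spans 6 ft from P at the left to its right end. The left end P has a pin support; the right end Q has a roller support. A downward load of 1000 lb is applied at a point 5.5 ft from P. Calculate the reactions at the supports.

P_x = 0, P_y = 83.33 lb, Q_y = 916.7 lb

Moments about P: Q_y·6 − 1000·5.5 = 0 → Q_y = 5500/6 = 916.667 ≈ 916.7 lb.
ΣF_y = 0: P_y + 916.667 − 1000 = 0 → P_y = 83.33 lb.
ΣF_x = 0: no horizontal applied forces, so P_x = 0.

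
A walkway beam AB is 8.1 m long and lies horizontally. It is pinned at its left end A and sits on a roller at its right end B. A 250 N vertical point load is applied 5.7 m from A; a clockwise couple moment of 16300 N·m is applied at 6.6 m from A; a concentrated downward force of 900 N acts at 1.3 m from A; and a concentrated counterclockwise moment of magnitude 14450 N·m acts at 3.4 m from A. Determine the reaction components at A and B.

A_x = 0, A_y = 601.2 N, B_y = 548.8 N

ΣM about A: B_y·8.1 − 250·5.7 − 16300 − 900·1.3 + 14450 = 0 → B_y = 4445/8.1 = 548.765 ≈ 548.8 N.
ΣF_y = 0: A_y + 548.765 − 250 − 900 = 0 → A_y = 601.2 N.
ΣF_x = 0: no horizontal applied forces, so A_x = 0.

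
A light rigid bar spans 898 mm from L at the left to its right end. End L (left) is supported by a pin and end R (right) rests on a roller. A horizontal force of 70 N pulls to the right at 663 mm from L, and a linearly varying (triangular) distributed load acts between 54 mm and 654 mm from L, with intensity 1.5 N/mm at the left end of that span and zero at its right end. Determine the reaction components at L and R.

L_x = -70.00 N, L_y = 322.7 N, R_y = 127.3 N

Resultant of the triangular load: ½ × 1.5 × 600 = 450 N, acting at 254 mm from L (one-third of the span from the peak).
ΣM about L: R_y·898 − (½·1.5·600)·254 = 0 → R_y = 114300/898 = 127.283 ≈ 127.3 N.
ΣF_y = 0: L_y + 127.283 − ½·1.5·600 = 0 → L_y = 322.7 N.
ΣF_x = 0: L_x + 70 = 0 → L_x = -70.00 N.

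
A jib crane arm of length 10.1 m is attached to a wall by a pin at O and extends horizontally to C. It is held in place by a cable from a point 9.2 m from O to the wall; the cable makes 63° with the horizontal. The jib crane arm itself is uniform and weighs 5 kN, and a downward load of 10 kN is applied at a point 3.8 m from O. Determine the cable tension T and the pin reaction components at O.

ΣM about O: T·sin63°·9.2 − 5·5.05 − 10·3.8 = 0 → T = 63.25/(9.2·0.891007) = 7.71599 ≈ 7.716 kN.
ΣF_x = 0: O_x − T·cos63° = 0 → O_x = 7.71599 × 0.45399 = 3.503 kN.
ΣF_y = 0: O_y + T·sin63° − 5 − 10 = 0 → O_y = 15 − 7.71599 × 0.891007 = 8.125 kN.

T = 7.716 kN, O_x = 3.503 kN, O_y = 8.125 kN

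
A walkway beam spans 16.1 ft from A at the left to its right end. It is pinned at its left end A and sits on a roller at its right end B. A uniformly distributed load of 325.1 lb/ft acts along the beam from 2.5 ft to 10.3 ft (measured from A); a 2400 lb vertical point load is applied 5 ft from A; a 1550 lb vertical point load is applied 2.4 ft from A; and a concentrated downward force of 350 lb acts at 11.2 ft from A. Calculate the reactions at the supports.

A_x = 0, A_y = 4608 lb, B_y = 2228 lb

Resultant of the distributed load: 325.1 × 7.8 = 2535.78 lb at 6.4 ft from A.
Moments about A: B_y·16.1 − (325.1·7.8)·6.4 − 2400·5 − 1550·2.4 − 350·11.2 = 0 → B_y = 35868.992/16.1 = 2227.89 ≈ 2228 lb.
ΣF_y = 0: A_y + 2227.89 − 325.1·7.8 − 2400 − 1550 − 350 = 0 → A_y = 4608 lb.
ΣF_x = 0: no horizontal applied forces, so A_x = 0.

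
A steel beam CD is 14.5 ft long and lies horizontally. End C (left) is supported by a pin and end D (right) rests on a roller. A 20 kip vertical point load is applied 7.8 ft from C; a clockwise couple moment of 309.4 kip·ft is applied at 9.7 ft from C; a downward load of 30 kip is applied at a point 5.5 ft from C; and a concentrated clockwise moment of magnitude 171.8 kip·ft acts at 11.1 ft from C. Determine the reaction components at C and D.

Taking moments about C: D_y·14.5 − 20·7.8 − 309.4 − 30·5.5 − 171.8 = 0 → D_y = 802.2/14.5 = 55.3241 ≈ 55.32 kip.
ΣF_y = 0: C_y + 55.3241 − 20 − 30 = 0 → C_y = -5.324 kip.
ΣF_x = 0: no horizontal applied forces, so C_x = 0.

C_x = 0, C_y = -5.324 kip, D_y = 55.32 kip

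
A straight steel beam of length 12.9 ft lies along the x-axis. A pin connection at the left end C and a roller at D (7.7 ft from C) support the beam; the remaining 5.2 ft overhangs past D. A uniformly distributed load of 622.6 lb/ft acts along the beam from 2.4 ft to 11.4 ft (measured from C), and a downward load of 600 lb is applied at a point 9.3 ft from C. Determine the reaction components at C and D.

C_x = 0, C_y = 457.5 lb, D_y = 5746 lb

Resultant of the distributed load: 622.6 × 9 = 5603.4 lb at 6.9 ft from C.
Taking moments about C: D_y·7.7 − (622.6·9)·6.9 − 600·9.3 = 0 → D_y = 44243.46/7.7 = 5745.9 ≈ 5746 lb.
ΣF_y = 0: C_y + 5745.9 − 622.6·9 − 600 = 0 → C_y = 457.5 lb.
ΣF_x = 0: no horizontal applied forces, so C_x = 0.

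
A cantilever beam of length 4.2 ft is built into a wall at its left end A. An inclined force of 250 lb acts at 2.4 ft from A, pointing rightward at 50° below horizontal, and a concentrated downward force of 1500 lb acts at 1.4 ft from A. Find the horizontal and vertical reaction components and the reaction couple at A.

A_x = -160.7 lb, A_y = 1692 lb, M_A = 2560 lb·ft

ΣF_x = 0: A_x + 250·cos50° = 0 → A_x = -160.7 lb.
ΣF_y = 0: A_y − 250·sin50° − 1500 = 0 → A_y = 1692 lb.
ΣM about A: M_A − 250·sin50°·2.4 − 1500·1.4 = 0 → M_A = 2560 lb·ft.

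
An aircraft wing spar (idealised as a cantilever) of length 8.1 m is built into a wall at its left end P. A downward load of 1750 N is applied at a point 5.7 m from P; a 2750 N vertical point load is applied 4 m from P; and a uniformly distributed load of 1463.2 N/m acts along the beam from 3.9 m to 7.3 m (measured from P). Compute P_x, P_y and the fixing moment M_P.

P_x = 0, P_y = 9475 N, M_P = 48830 N·m

Resultant of the distributed load: 1463.2 × 3.4 = 4974.88 N at 5.6 m from P.
ΣF_x = 0: P_x = 0.
ΣF_y = 0: P_y − 1750 − 2750 − 1463.2·3.4 = 0 → P_y = 9475 N.
ΣM about P: M_P − 1750·5.7 − 2750·4 − (1463.2·3.4)·5.6 = 0 → M_P = 48830 N·m.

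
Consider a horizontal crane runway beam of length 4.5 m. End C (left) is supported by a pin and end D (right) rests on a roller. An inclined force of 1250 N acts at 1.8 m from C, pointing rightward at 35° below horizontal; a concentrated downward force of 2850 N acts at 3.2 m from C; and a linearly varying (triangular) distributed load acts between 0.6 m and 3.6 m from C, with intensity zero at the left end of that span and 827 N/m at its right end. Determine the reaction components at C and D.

Resultant of the triangular load: ½ × 827 × 3 = 1240.5 N, acting at 2.6 m from C (one-third of the span from the peak).
Taking moments about C: D_y·4.5 − 1250·sin35°·1.8 − 2850·3.2 − (½·827·3)·2.6 = 0 → D_y = 13635.8/4.5 = 3030.18 ≈ 3030 N.
ΣF_y = 0: C_y + 3030.18 − 1250·sin35° − 2850 − ½·827·3 = 0 → C_y = 1777 N.
ΣF_x = 0: C_x + 1250·cos35° = 0 → C_x = -1024 N.

C_x = -1024 N, C_y = 1777 N, D_y = 3030 N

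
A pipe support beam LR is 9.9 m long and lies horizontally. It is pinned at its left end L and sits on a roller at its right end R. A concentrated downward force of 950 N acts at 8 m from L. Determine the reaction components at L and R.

ΣM about L: R_y·9.9 − 950·8 = 0 → R_y = 7600/9.9 = 767.677 ≈ 767.7 N.
ΣF_y = 0: L_y + 767.677 − 950 = 0 → L_y = 182.3 N.
ΣF_x = 0: no horizontal applied forces, so L_x = 0.

L_x = 0, L_y = 182.3 N, R_y = 767.7 N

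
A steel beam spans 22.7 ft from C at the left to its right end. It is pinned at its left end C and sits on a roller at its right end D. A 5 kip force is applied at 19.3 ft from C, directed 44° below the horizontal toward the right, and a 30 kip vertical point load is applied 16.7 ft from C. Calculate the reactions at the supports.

Moments about C: D_y·22.7 − 5·sin44°·19.3 − 30·16.7 = 0 → D_y = 568.035/22.7 = 25.0236 ≈ 25.02 kip.
ΣF_y = 0: C_y + 25.0236 − 5·sin44° − 30 = 0 → C_y = 8.450 kip.
ΣF_x = 0: C_x + 5·cos44° = 0 → C_x = -3.597 kip.

C_x = -3.597 kip, C_y = 8.450 kip, D_y = 25.02 kip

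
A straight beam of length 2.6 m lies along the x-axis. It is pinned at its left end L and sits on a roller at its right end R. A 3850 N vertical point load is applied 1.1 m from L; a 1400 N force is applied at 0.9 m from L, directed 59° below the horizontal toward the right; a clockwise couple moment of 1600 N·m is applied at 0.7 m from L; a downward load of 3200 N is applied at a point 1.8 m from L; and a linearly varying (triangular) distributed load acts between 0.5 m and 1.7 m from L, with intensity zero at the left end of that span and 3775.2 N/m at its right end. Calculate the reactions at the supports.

Resultant of the triangular load: ½ × 3775.2 × 1.2 = 2265.12 N, acting at 1.3 m from L (one-third of the span from the peak).
Taking moments about L: R_y·2.6 − 3850·1.1 − 1400·sin59°·0.9 − 1600 − 3200·1.8 − (½·3775.2·1.2)·1.3 = 0 → R_y = 15619.7/2.6 = 6007.58 ≈ 6008 N.
ΣF_y = 0: L_y + 6007.58 − 3850 − 1400·sin59° − 3200 − ½·3775.2·1.2 = 0 → L_y = 4508 N.
ΣF_x = 0: L_x + 1400·cos59° = 0 → L_x = -721.1 N.

L_x = -721.1 N, L_y = 4508 N, R_y = 6008 N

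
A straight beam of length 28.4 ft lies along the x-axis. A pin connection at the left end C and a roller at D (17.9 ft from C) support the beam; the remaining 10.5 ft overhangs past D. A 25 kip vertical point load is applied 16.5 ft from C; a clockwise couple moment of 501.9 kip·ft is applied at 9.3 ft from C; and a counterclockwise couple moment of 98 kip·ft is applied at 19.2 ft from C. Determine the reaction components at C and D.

C_x = 0, C_y = -20.61 kip, D_y = 45.61 kip

ΣM about C: D_y·17.9 − 25·16.5 − 501.9 + 98 = 0 → D_y = 816.4/17.9 = 45.6089 ≈ 45.61 kip.
ΣF_y = 0: C_y + 45.6089 − 25 = 0 → C_y = -20.61 kip.
ΣF_x = 0: no horizontal applied forces, so C_x = 0.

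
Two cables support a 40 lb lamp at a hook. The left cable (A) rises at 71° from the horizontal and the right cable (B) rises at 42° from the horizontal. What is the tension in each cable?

T_A = 32.29 lb, T_B = 14.15 lb

ΣF_x = 0: −T_A·cos71° + T_B·cos42° = 0 → T_B = 0.438095·T_A.
ΣF_y = 0: T_A·sin71° + T_B·sin42° = 40.
Substitute: T_A·(0.945519 + 0.438095·0.669131) = 40 → T_A = 32.2929 ≈ 32.29 lb.
Then T_B = 0.438095 × 32.2929 = 14.15 lb.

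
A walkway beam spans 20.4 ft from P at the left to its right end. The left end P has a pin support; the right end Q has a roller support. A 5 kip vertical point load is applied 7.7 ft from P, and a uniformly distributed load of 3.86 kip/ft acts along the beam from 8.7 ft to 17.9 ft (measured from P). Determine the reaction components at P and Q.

P_x = 0, P_y = 15.47 kip, Q_y = 25.04 kip

Resultant of the distributed load: 3.86 × 9.2 = 35.512 kip at 13.3 ft from P.
Moments about P: Q_y·20.4 − 5·7.7 − (3.86·9.2)·13.3 = 0 → Q_y = 510.8096/20.4 = 25.0397 ≈ 25.04 kip.
ΣF_y = 0: P_y + 25.0397 − 5 − 3.86·9.2 = 0 → P_y = 15.47 kip.
ΣF_x = 0: no horizontal applied forces, so P_x = 0.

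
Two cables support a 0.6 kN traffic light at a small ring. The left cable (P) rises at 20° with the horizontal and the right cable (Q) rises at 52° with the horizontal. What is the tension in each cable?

T_P = 0.3884 kN, T_Q = 0.5928 kN

ΣF_x = 0: −T_P·cos20° + T_Q·cos52° = 0 → T_Q = 1.52631·T_P.
ΣF_y = 0: T_P·sin20° + T_Q·sin52° = 0.6.
Substitute: T_P·(0.34202 + 1.52631·0.788011) = 0.6 → T_P = 0.388408 ≈ 0.3884 kN.
Then T_Q = 1.52631 × 0.388408 = 0.5928 kN.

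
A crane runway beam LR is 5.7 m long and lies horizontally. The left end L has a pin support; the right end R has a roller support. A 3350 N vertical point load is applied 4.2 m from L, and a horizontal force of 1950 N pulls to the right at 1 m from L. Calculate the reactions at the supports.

L_x = -1950 N, L_y = 881.6 N, R_y = 2468 N

Moments about L: R_y·5.7 − 3350·4.2 = 0 → R_y = 14070/5.7 = 2468.42 ≈ 2468 N.
ΣF_y = 0: L_y + 2468.42 − 3350 = 0 → L_y = 881.6 N.
ΣF_x = 0: L_x + 1950 = 0 → L_x = -1950 N.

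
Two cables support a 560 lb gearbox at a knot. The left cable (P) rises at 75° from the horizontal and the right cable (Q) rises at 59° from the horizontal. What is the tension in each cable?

ΣF_x = 0: −T_P·cos75° + T_Q·cos59° = 0 → T_Q = 0.502524·T_P.
ΣF_y = 0: T_P·sin75° + T_Q·sin59° = 560.
Substitute: T_P·(0.965926 + 0.502524·0.857167) = 560 → T_P = 400.953 ≈ 401.0 lb.
Then T_Q = 0.502524 × 400.953 = 201.5 lb.

T_P = 401.0 lb, T_Q = 201.5 lb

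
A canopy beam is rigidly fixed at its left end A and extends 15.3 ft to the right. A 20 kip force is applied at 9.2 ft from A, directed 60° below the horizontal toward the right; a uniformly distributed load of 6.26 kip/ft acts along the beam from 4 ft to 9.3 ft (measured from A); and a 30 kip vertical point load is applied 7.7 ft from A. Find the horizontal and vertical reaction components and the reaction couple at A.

A_x = -10.00 kip, A_y = 80.50 kip, M_A = 611.0 kip·ft

Resultant of the distributed load: 6.26 × 5.3 = 33.178 kip at 6.65 ft from A.
ΣF_x = 0: A_x + 20·cos60° = 0 → A_x = -10.00 kip.
ΣF_y = 0: A_y − 20·sin60° − 6.26·5.3 − 30 = 0 → A_y = 80.50 kip.
ΣM about A: M_A − 20·sin60°·9.2 − (6.26·5.3)·6.65 − 30·7.7 = 0 → M_A = 611.0 kip·ft.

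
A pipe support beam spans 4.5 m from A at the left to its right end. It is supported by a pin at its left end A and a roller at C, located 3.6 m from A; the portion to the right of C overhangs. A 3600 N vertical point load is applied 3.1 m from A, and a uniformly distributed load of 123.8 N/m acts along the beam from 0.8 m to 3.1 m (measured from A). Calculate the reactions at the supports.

A_x = 0, A_y = 630.5 N, C_y = 3254 N

Resultant of the distributed load: 123.8 × 2.3 = 284.74 N at 1.95 m from A.
Taking moments about A: C_y·3.6 − 3600·3.1 − (123.8·2.3)·1.95 = 0 → C_y = 11715.243/3.6 = 3254.23 ≈ 3254 N.
ΣF_y = 0: A_y + 3254.23 − 3600 − 123.8·2.3 = 0 → A_y = 630.5 N.
ΣF_x = 0: no horizontal applied forces, so A_x = 0.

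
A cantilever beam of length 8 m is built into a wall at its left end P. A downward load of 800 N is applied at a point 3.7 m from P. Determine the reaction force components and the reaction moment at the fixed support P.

ΣF_x = 0: P_x = 0.
ΣF_y = 0: P_y − 800 = 0 → P_y = 800.0 N.
ΣM about P: M_P − 800·3.7 = 0 → M_P = 2960 N·m.

P_x = 0, P_y = 800.0 N, M_P = 2960 N·m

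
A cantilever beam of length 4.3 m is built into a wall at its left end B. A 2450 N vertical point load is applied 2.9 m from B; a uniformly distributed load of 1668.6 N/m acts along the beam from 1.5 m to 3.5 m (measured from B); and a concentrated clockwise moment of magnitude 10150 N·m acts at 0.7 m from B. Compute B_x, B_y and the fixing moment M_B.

B_x = 0, B_y = 5787 N, M_B = 25600 N·m

Resultant of the distributed load: 1668.6 × 2 = 3337.2 N at 2.5 m from B.
ΣF_x = 0: B_x = 0.
ΣF_y = 0: B_y − 2450 − 1668.6·2 = 0 → B_y = 5787 N.
ΣM about B: M_B − 2450·2.9 − (1668.6·2)·2.5 − 10150 = 0 → M_B = 25600 N·m.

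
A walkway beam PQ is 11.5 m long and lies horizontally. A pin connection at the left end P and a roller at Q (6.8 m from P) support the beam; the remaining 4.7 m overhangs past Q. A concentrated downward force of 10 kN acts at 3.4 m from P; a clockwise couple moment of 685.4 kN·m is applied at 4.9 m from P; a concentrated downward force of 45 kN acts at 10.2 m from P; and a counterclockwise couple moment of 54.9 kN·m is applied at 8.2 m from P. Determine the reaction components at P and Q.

P_x = 0, P_y = -110.2 kN, Q_y = 165.2 kN

ΣM about P: Q_y·6.8 − 10·3.4 − 685.4 − 45·10.2 + 54.9 = 0 → Q_y = 1123.5/6.8 = 165.221 ≈ 165.2 kN.
ΣF_y = 0: P_y + 165.221 − 10 − 45 = 0 → P_y = -110.2 kN.
ΣF_x = 0: no horizontal applied forces, so P_x = 0.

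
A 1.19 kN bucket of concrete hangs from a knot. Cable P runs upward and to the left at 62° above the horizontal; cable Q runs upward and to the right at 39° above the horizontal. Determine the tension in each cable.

T_P = 0.9421 kN, T_Q = 0.5691 kN

ΣF_x = 0: −T_P·cos62° + T_Q·cos39° = 0 → T_Q = 0.604097·T_P.
ΣF_y = 0: T_P·sin62° + T_Q·sin39° = 1.19.
Substitute: T_P·(0.882948 + 0.604097·0.62932) = 1.19 → T_P = 0.942113 ≈ 0.9421 kN.
Then T_Q = 0.604097 × 0.942113 = 0.5691 kN.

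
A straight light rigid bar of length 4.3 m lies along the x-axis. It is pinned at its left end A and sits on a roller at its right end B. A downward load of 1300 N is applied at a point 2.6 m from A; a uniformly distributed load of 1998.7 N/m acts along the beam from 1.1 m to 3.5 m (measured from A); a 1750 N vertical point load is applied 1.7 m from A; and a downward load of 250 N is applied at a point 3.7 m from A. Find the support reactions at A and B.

Resultant of the distributed load: 1998.7 × 2.4 = 4796.88 N at 2.3 m from A.
ΣM about A: B_y·4.3 − 1300·2.6 − (1998.7·2.4)·2.3 − 1750·1.7 − 250·3.7 = 0 → B_y = 18312.824/4.3 = 4258.8 ≈ 4259 N.
ΣF_y = 0: A_y + 4258.8 − 1300 − 1998.7·2.4 − 1750 − 250 = 0 → A_y = 3838 N.
ΣF_x = 0: no horizontal applied forces, so A_x = 0.

A_x = 0, A_y = 3838 N, B_y = 4259 N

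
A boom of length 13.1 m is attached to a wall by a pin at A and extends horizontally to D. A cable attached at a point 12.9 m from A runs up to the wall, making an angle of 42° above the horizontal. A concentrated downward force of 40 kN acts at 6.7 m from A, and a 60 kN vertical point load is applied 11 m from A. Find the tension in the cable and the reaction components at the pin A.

ΣM about A: T·sin42°·12.9 − 40·6.7 − 60·11 = 0 → T = 928/(12.9·0.669131) = 107.51 ≈ 107.5 kN.
ΣF_x = 0: A_x − T·cos42° = 0 → A_x = 107.51 × 0.743145 = 79.90 kN.
ΣF_y = 0: A_y + T·sin42° − 40 − 60 = 0 → A_y = 100 − 107.51 × 0.669131 = 28.06 kN.

T = 107.5 kN, A_x = 79.90 kN, A_y = 28.06 kN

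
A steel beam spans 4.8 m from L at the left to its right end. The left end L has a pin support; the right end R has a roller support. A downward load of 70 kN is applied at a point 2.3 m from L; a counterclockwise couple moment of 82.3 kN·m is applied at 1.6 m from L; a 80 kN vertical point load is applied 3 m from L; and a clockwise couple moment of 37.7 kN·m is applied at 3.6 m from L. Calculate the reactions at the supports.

L_x = 0, L_y = 75.75 kN, R_y = 74.25 kN

ΣM about L: R_y·4.8 − 70·2.3 + 82.3 − 80·3 − 37.7 = 0 → R_y = 356.4/4.8 = 74.25 kN.
ΣF_y = 0: L_y + 74.25 − 70 − 80 = 0 → L_y = 75.75 kN.
ΣF_x = 0: no horizontal applied forces, so L_x = 0.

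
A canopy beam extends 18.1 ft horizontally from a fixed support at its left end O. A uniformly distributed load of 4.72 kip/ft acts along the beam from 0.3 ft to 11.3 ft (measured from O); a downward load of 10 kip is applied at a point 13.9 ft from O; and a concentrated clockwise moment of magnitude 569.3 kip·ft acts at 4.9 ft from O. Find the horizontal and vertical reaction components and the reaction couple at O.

Resultant of the distributed load: 4.72 × 11 = 51.92 kip at 5.8 ft from O.
ΣF_x = 0: O_x = 0.
ΣF_y = 0: O_y − 4.72·11 − 10 = 0 → O_y = 61.92 kip.
ΣM about O: M_O − (4.72·11)·5.8 − 10·13.9 − 569.3 = 0 → M_O = 1009 kip·ft.

O_x = 0, O_y = 61.92 kip, M_O = 1009 kip·ft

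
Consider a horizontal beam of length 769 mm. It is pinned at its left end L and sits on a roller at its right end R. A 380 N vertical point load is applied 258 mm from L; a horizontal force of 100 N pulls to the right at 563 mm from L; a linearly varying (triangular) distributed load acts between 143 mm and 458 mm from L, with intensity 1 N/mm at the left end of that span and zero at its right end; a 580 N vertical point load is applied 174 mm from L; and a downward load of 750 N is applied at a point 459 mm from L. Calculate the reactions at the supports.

Resultant of the triangular load: ½ × 1 × 315 = 157.5 N, acting at 248 mm from L (one-third of the span from the peak).
Moments about L: R_y·769 − 380·258 − (½·1·315)·248 − 580·174 − 750·459 = 0 → R_y = 582270/769 = 757.178 ≈ 757.2 N.
ΣF_y = 0: L_y + 757.178 − 380 − ½·1·315 − 580 − 750 = 0 → L_y = 1110 N.
ΣF_x = 0: L_x + 100 = 0 → L_x = -100.0 N.

L_x = -100.0 N, L_y = 1110 N, R_y = 757.2 N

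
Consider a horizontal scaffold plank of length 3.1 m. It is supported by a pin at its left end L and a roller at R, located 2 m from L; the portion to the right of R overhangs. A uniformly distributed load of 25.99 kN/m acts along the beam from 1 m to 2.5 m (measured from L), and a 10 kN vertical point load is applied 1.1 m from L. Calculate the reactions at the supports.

Resultant of the distributed load: 25.99 × 1.5 = 38.985 kN at 1.75 m from L.
Moments about L: R_y·2 − (25.99·1.5)·1.75 − 10·1.1 = 0 → R_y = 79.22375/2 = 39.6119 ≈ 39.61 kN.
ΣF_y = 0: L_y + 39.6119 − 25.99·1.5 − 10 = 0 → L_y = 9.373 kN.
ΣF_x = 0: no horizontal applied forces, so L_x = 0.

L_x = 0, L_y = 9.373 kN, R_y = 39.61 kN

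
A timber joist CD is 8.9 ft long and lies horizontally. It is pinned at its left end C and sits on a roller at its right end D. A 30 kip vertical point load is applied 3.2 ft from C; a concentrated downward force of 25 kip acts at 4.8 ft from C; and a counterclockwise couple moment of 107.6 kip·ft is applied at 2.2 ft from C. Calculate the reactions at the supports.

C_x = 0, C_y = 42.82 kip, D_y = 12.18 kip

Taking moments about C: D_y·8.9 − 30·3.2 − 25·4.8 + 107.6 = 0 → D_y = 108.4/8.9 = 12.1798 ≈ 12.18 kip.
ΣF_y = 0: C_y + 12.1798 − 30 − 25 = 0 → C_y = 42.82 kip.
ΣF_x = 0: no horizontal applied forces, so C_x = 0.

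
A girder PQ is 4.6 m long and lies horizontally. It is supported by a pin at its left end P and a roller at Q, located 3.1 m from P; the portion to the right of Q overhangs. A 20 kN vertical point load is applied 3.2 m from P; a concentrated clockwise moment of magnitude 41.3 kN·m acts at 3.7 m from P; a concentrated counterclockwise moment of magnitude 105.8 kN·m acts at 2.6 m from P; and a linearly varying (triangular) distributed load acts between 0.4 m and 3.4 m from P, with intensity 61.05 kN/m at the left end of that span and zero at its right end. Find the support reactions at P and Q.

P_x = 0, P_y = 70.38 kN, Q_y = 41.20 kN

Resultant of the triangular load: ½ × 61.05 × 3 = 91.575 kN, acting at 1.4 m from P (one-third of the span from the peak).
Taking moments about P: Q_y·3.1 − 20·3.2 − 41.3 + 105.8 − (½·61.05·3)·1.4 = 0 → Q_y = 127.705/3.1 = 41.1952 ≈ 41.20 kN.
ΣF_y = 0: P_y + 41.1952 − 20 − ½·61.05·3 = 0 → P_y = 70.38 kN.
ΣF_x = 0: no horizontal applied forces, so P_x = 0.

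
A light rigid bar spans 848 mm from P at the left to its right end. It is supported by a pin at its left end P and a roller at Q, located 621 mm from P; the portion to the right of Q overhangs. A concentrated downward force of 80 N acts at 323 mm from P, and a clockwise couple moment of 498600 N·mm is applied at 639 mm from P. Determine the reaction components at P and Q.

ΣM about P: Q_y·621 − 80·323 − 498600 = 0 → Q_y = 524440/621 = 844.509 ≈ 844.5 N.
ΣF_y = 0: P_y + 844.509 − 80 = 0 → P_y = -764.5 N.
ΣF_x = 0: no horizontal applied forces, so P_x = 0.

P_x = 0, P_y = -764.5 N, Q_y = 844.5 N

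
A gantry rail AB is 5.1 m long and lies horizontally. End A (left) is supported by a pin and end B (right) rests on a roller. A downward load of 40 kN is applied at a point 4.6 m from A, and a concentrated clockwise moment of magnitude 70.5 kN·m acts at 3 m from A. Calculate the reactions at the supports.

A_x = 0, A_y = -9.902 kN, B_y = 49.90 kN

Moments about A: B_y·5.1 − 40·4.6 − 70.5 = 0 → B_y = 254.5/5.1 = 49.902 ≈ 49.90 kN.
ΣF_y = 0: A_y + 49.902 − 40 = 0 → A_y = -9.902 kN.
ΣF_x = 0: no horizontal applied forces, so A_x = 0.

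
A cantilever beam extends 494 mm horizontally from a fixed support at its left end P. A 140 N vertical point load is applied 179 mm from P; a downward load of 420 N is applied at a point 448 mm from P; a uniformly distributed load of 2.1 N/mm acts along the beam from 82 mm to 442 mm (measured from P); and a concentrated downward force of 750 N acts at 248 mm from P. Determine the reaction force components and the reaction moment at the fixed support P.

Resultant of the distributed load: 2.1 × 360 = 756 N at 262 mm from P.
ΣF_x = 0: P_x = 0.
ΣF_y = 0: P_y − 140 − 420 − 2.1·360 − 750 = 0 → P_y = 2066 N.
ΣM about P: M_P − 140·179 − 420·448 − (2.1·360)·262 − 750·248 = 0 → M_P = 597300 N·mm.

P_x = 0, P_y = 2066 N, M_P = 597300 N·mm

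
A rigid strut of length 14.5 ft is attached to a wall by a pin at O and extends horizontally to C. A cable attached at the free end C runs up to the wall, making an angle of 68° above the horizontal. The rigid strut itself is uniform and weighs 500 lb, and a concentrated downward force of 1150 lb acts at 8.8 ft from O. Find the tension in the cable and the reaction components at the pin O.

T = 1022 lb, O_x = 383.0 lb, O_y = 702.1 lb

ΣM about O: T·sin68°·14.5 − 500·7.25 − 1150·8.8 = 0 → T = 13745/(14.5·0.927184) = 1022.38 ≈ 1022 lb.
ΣF_x = 0: O_x − T·cos68° = 0 → O_x = 1022.38 × 0.374607 = 383.0 lb.
ΣF_y = 0: O_y + T·sin68° − 500 − 1150 = 0 → O_y = 1650 − 1022.38 × 0.927184 = 702.1 lb.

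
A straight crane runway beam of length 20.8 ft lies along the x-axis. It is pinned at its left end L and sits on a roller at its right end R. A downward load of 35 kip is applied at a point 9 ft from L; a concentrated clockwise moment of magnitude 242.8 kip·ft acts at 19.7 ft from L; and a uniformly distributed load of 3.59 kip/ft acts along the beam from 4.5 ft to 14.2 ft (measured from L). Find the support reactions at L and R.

Resultant of the distributed load: 3.59 × 9.7 = 34.823 kip at 9.35 ft from L.
Moments about L: R_y·20.8 − 35·9 − 242.8 − (3.59·9.7)·9.35 = 0 → R_y = 883.39505/20.8 = 42.4709 ≈ 42.47 kip.
ΣF_y = 0: L_y + 42.4709 − 35 − 3.59·9.7 = 0 → L_y = 27.35 kip.
ΣF_x = 0: no horizontal applied forces, so L_x = 0.

L_x = 0, L_y = 27.35 kip, R_y = 42.47 kip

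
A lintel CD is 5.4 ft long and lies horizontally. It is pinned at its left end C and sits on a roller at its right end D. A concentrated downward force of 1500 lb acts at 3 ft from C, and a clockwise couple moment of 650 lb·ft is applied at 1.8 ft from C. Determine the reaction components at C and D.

C_x = 0, C_y = 546.3 lb, D_y = 953.7 lb

Taking moments about C: D_y·5.4 − 1500·3 − 650 = 0 → D_y = 5150/5.4 = 953.704 ≈ 953.7 lb.
ΣF_y = 0: C_y + 953.704 − 1500 = 0 → C_y = 546.3 lb.
ΣF_x = 0: no horizontal applied forces, so C_x = 0.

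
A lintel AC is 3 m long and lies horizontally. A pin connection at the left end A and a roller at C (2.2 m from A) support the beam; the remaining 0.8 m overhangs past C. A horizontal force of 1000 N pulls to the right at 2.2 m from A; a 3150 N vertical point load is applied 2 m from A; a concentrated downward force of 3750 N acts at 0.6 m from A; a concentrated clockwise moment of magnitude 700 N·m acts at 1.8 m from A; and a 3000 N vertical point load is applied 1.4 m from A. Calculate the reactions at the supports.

ΣM about A: C_y·2.2 − 3150·2 − 3750·0.6 − 700 − 3000·1.4 = 0 → C_y = 13450/2.2 = 6113.64 ≈ 6114 N.
ΣF_y = 0: A_y + 6113.64 − 3150 − 3750 − 3000 = 0 → A_y = 3786 N.
ΣF_x = 0: A_x + 1000 = 0 → A_x = -1000 N.

A_x = -1000 N, A_y = 3786 N, C_y = 6114 N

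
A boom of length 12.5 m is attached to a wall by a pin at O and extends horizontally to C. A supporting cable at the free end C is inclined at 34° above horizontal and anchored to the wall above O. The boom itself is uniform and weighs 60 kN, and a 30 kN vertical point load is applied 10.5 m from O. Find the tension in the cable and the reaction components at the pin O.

ΣM about O: T·sin34°·12.5 − 60·6.25 − 30·10.5 = 0 → T = 690/(12.5·0.559193) = 98.7137 ≈ 98.71 kN.
ΣF_x = 0: O_x − T·cos34° = 0 → O_x = 98.7137 × 0.829038 = 81.84 kN.
ΣF_y = 0: O_y + T·sin34° − 60 − 30 = 0 → O_y = 90 − 98.7137 × 0.559193 = 34.80 kN.

T = 98.71 kN, O_x = 81.84 kN, O_y = 34.80 kN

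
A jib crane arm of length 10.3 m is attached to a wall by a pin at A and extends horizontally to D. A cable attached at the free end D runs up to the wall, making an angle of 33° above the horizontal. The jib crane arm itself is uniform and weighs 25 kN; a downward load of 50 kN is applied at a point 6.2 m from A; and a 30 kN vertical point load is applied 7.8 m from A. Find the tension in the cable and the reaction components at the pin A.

T = 119.9 kN, A_x = 100.6 kN, A_y = 39.68 kN

ΣM about A: T·sin33°·10.3 − 25·5.15 − 50·6.2 − 30·7.8 = 0 → T = 672.75/(10.3·0.544639) = 119.924 ≈ 119.9 kN.
ΣF_x = 0: A_x − T·cos33° = 0 → A_x = 119.924 × 0.838671 = 100.6 kN.
ΣF_y = 0: A_y + T·sin33° − 25 − 50 − 30 = 0 → A_y = 105 − 119.924 × 0.544639 = 39.68 kN.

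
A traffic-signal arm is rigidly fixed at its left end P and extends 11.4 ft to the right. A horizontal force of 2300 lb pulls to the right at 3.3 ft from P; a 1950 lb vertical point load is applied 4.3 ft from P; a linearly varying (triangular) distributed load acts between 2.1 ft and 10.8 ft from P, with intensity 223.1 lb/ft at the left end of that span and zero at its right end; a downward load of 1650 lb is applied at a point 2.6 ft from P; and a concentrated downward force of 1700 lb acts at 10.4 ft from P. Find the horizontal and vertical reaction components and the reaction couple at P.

P_x = -2300 lb, P_y = 6270 lb, M_P = 35210 lb·ft

Resultant of the triangular load: ½ × 223.1 × 8.7 = 970.485 lb, acting at 5 ft from P (one-third of the span from the peak).
ΣF_x = 0: P_x + 2300 = 0 → P_x = -2300 lb.
ΣF_y = 0: P_y − 1950 − ½·223.1·8.7 − 1650 − 1700 = 0 → P_y = 6270 lb.
ΣM about P: M_P − 1950·4.3 − (½·223.1·8.7)·5 − 1650·2.6 − 1700·10.4 = 0 → M_P = 35210 lb·ft.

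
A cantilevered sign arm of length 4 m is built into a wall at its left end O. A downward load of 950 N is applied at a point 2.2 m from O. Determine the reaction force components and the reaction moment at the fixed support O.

ΣF_x = 0: O_x = 0.
ΣF_y = 0: O_y − 950 = 0 → O_y = 950.0 N.
ΣM about O: M_O − 950·2.2 = 0 → M_O = 2090 N·m.

O_x = 0, O_y = 950.0 N, M_O = 2090 N·m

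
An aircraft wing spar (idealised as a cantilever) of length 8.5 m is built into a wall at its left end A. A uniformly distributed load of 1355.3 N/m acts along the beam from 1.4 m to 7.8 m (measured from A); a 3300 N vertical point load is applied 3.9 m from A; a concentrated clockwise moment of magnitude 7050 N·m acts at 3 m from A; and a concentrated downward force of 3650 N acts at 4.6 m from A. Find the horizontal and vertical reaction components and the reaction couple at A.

Resultant of the distributed load: 1355.3 × 6.4 = 8673.92 N at 4.6 m from A.
ΣF_x = 0: A_x = 0.
ΣF_y = 0: A_y − 1355.3·6.4 − 3300 − 3650 = 0 → A_y = 15620 N.
ΣM about A: M_A − (1355.3·6.4)·4.6 − 3300·3.9 − 7050 − 3650·4.6 = 0 → M_A = 76610 N·m.

A_x = 0, A_y = 15620 N, M_A = 76610 N·m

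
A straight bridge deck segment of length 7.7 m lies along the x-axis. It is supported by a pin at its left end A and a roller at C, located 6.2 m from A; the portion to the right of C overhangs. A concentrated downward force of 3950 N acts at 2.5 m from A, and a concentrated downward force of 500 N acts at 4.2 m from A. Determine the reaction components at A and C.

A_x = 0, A_y = 2519 N, C_y = 1931 N

ΣM about A: C_y·6.2 − 3950·2.5 − 500·4.2 = 0 → C_y = 11975/6.2 = 1931.45 ≈ 1931 N.
ΣF_y = 0: A_y + 1931.45 − 3950 − 500 = 0 → A_y = 2519 N.
ΣF_x = 0: no horizontal applied forces, so A_x = 0.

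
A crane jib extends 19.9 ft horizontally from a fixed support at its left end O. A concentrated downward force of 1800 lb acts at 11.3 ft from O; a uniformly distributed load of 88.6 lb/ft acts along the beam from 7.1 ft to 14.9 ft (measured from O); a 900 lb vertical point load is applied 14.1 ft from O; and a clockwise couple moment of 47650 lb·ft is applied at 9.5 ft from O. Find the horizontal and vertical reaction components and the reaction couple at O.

O_x = 0, O_y = 3391 lb, M_O = 88280 lb·ft

Resultant of the distributed load: 88.6 × 7.8 = 691.08 lb at 11 ft from O.
ΣF_x = 0: O_x = 0.
ΣF_y = 0: O_y − 1800 − 88.6·7.8 − 900 = 0 → O_y = 3391 lb.
ΣM about O: M_O − 1800·11.3 − (88.6·7.8)·11 − 900·14.1 − 47650 = 0 → M_O = 88280 lb·ft.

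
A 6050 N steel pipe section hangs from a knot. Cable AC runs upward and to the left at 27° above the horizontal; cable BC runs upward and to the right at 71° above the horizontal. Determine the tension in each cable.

T_AC = 1989 N, T_BC = 5444 N

ΣF_x = 0: −T_AC·cos27° + T_BC·cos71° = 0 → T_BC = 2.73677·T_AC.
ΣF_y = 0: T_AC·sin27° + T_BC·sin71° = 6050.
Substitute: T_AC·(0.45399 + 2.73677·0.945519) = 6050 → T_AC = 1989.05 ≈ 1989 N.
Then T_BC = 2.73677 × 1989.05 = 5444 N.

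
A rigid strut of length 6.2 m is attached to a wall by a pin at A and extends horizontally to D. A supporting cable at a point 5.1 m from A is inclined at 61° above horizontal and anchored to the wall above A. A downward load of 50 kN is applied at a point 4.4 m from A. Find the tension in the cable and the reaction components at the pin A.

ΣM about A: T·sin61°·5.1 − 50·4.4 = 0 → T = 220/(5.1·0.87462) = 49.3211 ≈ 49.32 kN.
ΣF_x = 0: A_x − T·cos61° = 0 → A_x = 49.3211 × 0.48481 = 23.91 kN.
ΣF_y = 0: A_y + T·sin61° − 50 = 0 → A_y = 50 − 49.3211 × 0.87462 = 6.863 kN.

T = 49.32 kN, A_x = 23.91 kN, A_y = 6.863 kN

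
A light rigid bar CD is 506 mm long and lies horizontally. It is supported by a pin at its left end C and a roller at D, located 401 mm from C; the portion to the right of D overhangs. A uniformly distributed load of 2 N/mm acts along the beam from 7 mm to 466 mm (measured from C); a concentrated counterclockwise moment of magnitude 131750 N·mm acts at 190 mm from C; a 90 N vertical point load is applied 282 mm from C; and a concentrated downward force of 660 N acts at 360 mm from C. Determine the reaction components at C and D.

C_x = 0, C_y = 799.3 N, D_y = 868.7 N

Resultant of the distributed load: 2 × 459 = 918 N at 236.5 mm from C.
ΣM about C: D_y·401 − (2·459)·236.5 + 131750 − 90·282 − 660·360 = 0 → D_y = 348337/401 = 868.671 ≈ 868.7 N.
ΣF_y = 0: C_y + 868.671 − 2·459 − 90 − 660 = 0 → C_y = 799.3 N.
ΣF_x = 0: no horizontal applied forces, so C_x = 0.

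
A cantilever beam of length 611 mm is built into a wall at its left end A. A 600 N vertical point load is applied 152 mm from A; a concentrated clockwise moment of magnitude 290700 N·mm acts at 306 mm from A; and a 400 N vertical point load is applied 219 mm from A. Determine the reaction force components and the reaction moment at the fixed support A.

A_x = 0, A_y = 1000 N, M_A = 469500 N·mm

ΣF_x = 0: A_x = 0.
ΣF_y = 0: A_y − 600 − 400 = 0 → A_y = 1000 N.
ΣM about A: M_A − 600·152 − 290700 − 400·219 = 0 → M_A = 469500 N·mm.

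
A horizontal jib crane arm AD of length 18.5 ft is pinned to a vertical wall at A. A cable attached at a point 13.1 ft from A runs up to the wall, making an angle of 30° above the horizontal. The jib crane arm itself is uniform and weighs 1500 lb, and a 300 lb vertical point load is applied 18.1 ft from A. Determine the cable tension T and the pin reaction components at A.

ΣM about A: T·sin30°·13.1 − 1500·9.25 − 300·18.1 = 0 → T = 19305/(13.1·0.5) = 2947.33 ≈ 2947 lb.
ΣF_x = 0: A_x − T·cos30° = 0 → A_x = 2947.33 × 0.866025 = 2552 lb.
ΣF_y = 0: A_y + T·sin30° − 1500 − 300 = 0 → A_y = 1800 − 2947.33 × 0.5 = 326.3 lb.

T = 2947 lb, A_x = 2552 lb, A_y = 326.3 lb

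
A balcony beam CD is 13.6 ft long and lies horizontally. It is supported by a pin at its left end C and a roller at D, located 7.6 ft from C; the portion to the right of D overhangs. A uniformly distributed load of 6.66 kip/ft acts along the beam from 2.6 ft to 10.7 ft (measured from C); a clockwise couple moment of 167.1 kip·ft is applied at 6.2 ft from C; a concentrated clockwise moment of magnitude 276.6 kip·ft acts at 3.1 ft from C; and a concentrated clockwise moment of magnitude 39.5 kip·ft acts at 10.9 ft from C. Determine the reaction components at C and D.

Resultant of the distributed load: 6.66 × 8.1 = 53.946 kip at 6.65 ft from C.
Taking moments about C: D_y·7.6 − (6.66·8.1)·6.65 − 167.1 − 276.6 − 39.5 = 0 → D_y = 841.9409/7.6 = 110.782 ≈ 110.8 kip.
ΣF_y = 0: C_y + 110.782 − 6.66·8.1 = 0 → C_y = -56.84 kip.
ΣF_x = 0: no horizontal applied forces, so C_x = 0.

C_x = 0, C_y = -56.84 kip, D_y = 110.8 kip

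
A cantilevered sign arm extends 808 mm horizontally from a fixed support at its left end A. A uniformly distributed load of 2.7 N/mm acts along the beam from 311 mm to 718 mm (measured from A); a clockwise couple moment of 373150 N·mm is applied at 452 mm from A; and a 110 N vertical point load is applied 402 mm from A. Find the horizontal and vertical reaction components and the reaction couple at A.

Resultant of the distributed load: 2.7 × 407 = 1098.9 N at 514.5 mm from A.
ΣF_x = 0: A_x = 0.
ΣF_y = 0: A_y − 2.7·407 − 110 = 0 → A_y = 1209 N.
ΣM about A: M_A − (2.7·407)·514.5 − 373150 − 110·402 = 0 → M_A = 982800 N·mm.

A_x = 0, A_y = 1209 N, M_A = 982800 N·mm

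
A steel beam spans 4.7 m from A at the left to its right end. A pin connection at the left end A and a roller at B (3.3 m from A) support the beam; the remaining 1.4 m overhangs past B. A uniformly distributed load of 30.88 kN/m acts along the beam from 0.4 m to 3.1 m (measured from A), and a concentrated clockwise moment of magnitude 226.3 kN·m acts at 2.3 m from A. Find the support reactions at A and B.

A_x = 0, A_y = -29.41 kN, B_y = 112.8 kN

Resultant of the distributed load: 30.88 × 2.7 = 83.376 kN at 1.75 m from A.
Taking moments about A: B_y·3.3 − (30.88·2.7)·1.75 − 226.3 = 0 → B_y = 372.208/3.3 = 112.79 ≈ 112.8 kN.
ΣF_y = 0: A_y + 112.79 − 30.88·2.7 = 0 → A_y = -29.41 kN.
ΣF_x = 0: no horizontal applied forces, so A_x = 0.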